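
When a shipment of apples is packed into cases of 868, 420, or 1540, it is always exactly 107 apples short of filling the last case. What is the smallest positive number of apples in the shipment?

Being 107 short of a full case of size k means N ≡ −107 (mod k), i.e. N + 107 is a multiple of each size.
868 = 2^2 × 7 × 31
420 = 2^2 × 3 × 5 × 7
1540 = 2^2 × 5 × 7 × 11
LCM(868, 420, 1540) = 2^2 × 3 × 5 × 7 × 11 × 31 = 143220.
Smallest positive N is 143220 − 107 = 143113.

143113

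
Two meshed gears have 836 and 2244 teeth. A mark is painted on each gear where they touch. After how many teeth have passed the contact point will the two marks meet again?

42636 teeth

The first simultaneous occurrence is after LCM of the individual periods.
836 = 2^2 × 11 × 19
2244 = 2^2 × 3 × 11 × 17
LCM(836, 2244) = 2^2 × 3 × 11 × 17 × 19 = 42636.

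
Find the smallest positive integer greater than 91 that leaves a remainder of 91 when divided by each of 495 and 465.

N − 91 must be a common multiple of 495 and 465.
495 = 3^2 × 5 × 11
465 = 3 × 5 × 31
LCM(495, 465) = 3^2 × 5 × 11 × 31 = 15345.
Smallest N > 91 is LCM + 91 = 15345 + 91 = 15436.

15436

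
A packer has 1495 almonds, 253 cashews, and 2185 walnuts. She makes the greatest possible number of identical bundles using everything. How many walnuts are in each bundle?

Number of bundles = gcd(1495, 253, 2185).
1495 = 5 × 13 × 23
253 = 11 × 23
2185 = 5 × 19 × 23
gcd(1495, 253, 2185) = 23.
walnuts per bundle = 2185 / 23 = 95.

95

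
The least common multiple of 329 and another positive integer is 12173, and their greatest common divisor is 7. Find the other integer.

gcd × lcm = product of the two integers, so the other integer is (7 × 12173) / 329 = 259.

259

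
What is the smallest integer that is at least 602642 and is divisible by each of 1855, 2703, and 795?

The integer must be a common multiple of 1855, 2703, and 795, so a multiple of their LCM.
1855 = 5 × 7 × 53
2703 = 3 × 17 × 53
795 = 3 × 5 × 53
LCM(1855, 2703, 795) = 3 × 5 × 7 × 17 × 53 = 94605.
Smallest multiple of 94605 that is ≥ 602642: ⌈602642/94605⌉ × 94605 = 7 × 94605 = 662235.

662235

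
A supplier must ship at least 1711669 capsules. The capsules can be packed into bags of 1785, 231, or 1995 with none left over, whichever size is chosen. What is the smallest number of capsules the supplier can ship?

The number of capsules must be a common multiple of 1785, 231, and 1995, so a multiple of their LCM.
1785 = 3 × 5 × 7 × 17
231 = 3 × 7 × 11
1995 = 3 × 5 × 7 × 19
LCM(1785, 231, 1995) = 3 × 5 × 7 × 11 × 17 × 19 = 373065.
Smallest multiple of 373065 that is ≥ 1711669: ⌈1711669/373065⌉ × 373065 = 5 × 373065 = 1865325.

1865325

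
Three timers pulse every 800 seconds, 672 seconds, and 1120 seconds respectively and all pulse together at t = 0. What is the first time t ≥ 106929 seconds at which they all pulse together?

117600 seconds

Joint pulses occur at multiples of LCM(800, 672, 1120).
800 = 2^5 × 5^2
672 = 2^5 × 3 × 7
1120 = 2^5 × 5 × 7
LCM(800, 672, 1120) = 2^5 × 3 × 5^2 × 7 = 16800.
Smallest multiple of 16800 that is ≥ 106929: ⌈106929/16800⌉ × 16800 = 7 × 16800 = 117600.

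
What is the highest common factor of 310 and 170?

310 = 2 × 5 × 31
170 = 2 × 5 × 17
gcd(310, 170) = 2 × 5 = 10.

10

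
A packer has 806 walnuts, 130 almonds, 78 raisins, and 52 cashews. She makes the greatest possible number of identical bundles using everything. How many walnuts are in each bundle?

Number of bundles = gcd(806, 130, 78, 52).
806 = 2 × 13 × 31
130 = 2 × 5 × 13
78 = 2 × 3 × 13
52 = 2^2 × 13
gcd(806, 130, 78, 52) = 2 × 13 = 26.
walnuts per bundle = 806 / 26 = 31.

31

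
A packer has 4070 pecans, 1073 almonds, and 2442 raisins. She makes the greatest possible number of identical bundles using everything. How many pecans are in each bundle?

110

Number of bundles = gcd(4070, 1073, 2442).
4070 = 2 × 5 × 11 × 37
1073 = 29 × 37
2442 = 2 × 3 × 11 × 37
gcd(4070, 1073, 2442) = 37.
pecans per bundle = 4070 / 37 = 110.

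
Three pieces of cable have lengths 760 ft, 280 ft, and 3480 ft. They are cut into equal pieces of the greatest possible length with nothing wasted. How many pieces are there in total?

113

Piece length = gcd(760, 280, 3480).
760 = 2^3 × 5 × 19
280 = 2^3 × 5 × 7
3480 = 2^3 × 3 × 5 × 29
gcd(760, 280, 3480) = 2^3 × 5 = 40.
Total pieces = 760/40 + 280/40 + 3480/40 = 19 + 7 + 87 = 113.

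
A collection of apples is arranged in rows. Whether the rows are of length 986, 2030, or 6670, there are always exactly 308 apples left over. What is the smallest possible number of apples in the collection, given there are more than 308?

N − 308 must be a common multiple of 986, 2030, and 6670.
986 = 2 × 17 × 29
2030 = 2 × 5 × 7 × 29
6670 = 2 × 5 × 23 × 29
LCM(986, 2030, 6670) = 2 × 5 × 7 × 17 × 23 × 29 = 793730.
Smallest N > 308 is LCM + 308 = 793730 + 308 = 794038.

794038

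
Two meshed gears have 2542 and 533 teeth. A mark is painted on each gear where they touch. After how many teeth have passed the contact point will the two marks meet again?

33046 teeth

They coincide at every common multiple of the periods; the first is the LCM.
2542 = 2 × 31 × 41
533 = 13 × 41
LCM(2542, 533) = 2 × 13 × 31 × 41 = 33046.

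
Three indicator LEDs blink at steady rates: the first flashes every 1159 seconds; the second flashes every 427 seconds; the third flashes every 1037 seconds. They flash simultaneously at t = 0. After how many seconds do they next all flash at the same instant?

We need the least common multiple of the intervals.
1159 = 19 × 61
427 = 7 × 61
1037 = 17 × 61
LCM(1159, 427, 1037) = 7 × 17 × 19 × 61 = 137921.

137921 seconds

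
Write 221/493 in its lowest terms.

13/29

221 = 13 × 17
493 = 17 × 29
gcd(221, 493) = 17.
Divide numerator and denominator by 17: 221/493 = 13/29.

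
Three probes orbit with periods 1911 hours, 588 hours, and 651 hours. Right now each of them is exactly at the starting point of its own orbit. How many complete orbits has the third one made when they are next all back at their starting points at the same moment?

The first common completion time is the LCM of the periods.
1911 = 3 × 7^2 × 13
588 = 2^2 × 3 × 7^2
651 = 3 × 7 × 31
LCM(1911, 588, 651) = 2^2 × 3 × 7^2 × 13 × 31 = 236964.
Orbits for period 651: 236964 / 651 = 364.

364 orbits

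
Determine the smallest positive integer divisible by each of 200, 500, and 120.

200 = 2^3 × 5^2
500 = 2^2 × 5^3
120 = 2^3 × 3 × 5
LCM(200, 500, 120) = 2^3 × 3 × 5^3 = 3000.

3000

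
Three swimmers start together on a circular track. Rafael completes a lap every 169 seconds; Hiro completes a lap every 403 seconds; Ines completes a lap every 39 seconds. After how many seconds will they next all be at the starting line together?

The first simultaneous occurrence is after LCM of the individual periods.
169 = 13^2
403 = 13 × 31
39 = 3 × 13
LCM(169, 403, 39) = 3 × 13^2 × 31 = 15717.

15717 seconds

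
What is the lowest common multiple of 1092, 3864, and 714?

853944

1092 = 2^2 × 3 × 7 × 13
3864 = 2^3 × 3 × 7 × 23
714 = 2 × 3 × 7 × 17
LCM(1092, 3864, 714) = 2^3 × 3 × 7 × 13 × 17 × 23 = 853944.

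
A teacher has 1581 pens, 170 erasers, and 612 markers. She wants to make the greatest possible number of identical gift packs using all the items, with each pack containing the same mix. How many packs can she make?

17 packs

The pack count must divide each quantity, so the greatest is gcd(1581, 170, 612).
1581 = 3 × 17 × 31
170 = 2 × 5 × 17
612 = 2^2 × 3^2 × 17
gcd(1581, 170, 612) = 17.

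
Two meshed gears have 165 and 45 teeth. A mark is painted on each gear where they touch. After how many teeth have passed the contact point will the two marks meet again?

The first simultaneous occurrence is after LCM of the individual periods.
165 = 3 × 5 × 11
45 = 3^2 × 5
LCM(165, 45) = 3^2 × 5 × 11 = 495.

495 teeth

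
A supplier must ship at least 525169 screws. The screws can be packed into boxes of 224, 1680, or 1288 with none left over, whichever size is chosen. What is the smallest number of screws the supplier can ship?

540960

The number of screws must be a common multiple of 224, 1680, and 1288, so a multiple of their LCM.
224 = 2^5 × 7
1680 = 2^4 × 3 × 5 × 7
1288 = 2^3 × 7 × 23
LCM(224, 1680, 1288) = 2^5 × 3 × 5 × 7 × 23 = 77280.
Smallest multiple of 77280 that is ≥ 525169: ⌈525169/77280⌉ × 77280 = 7 × 77280 = 540960.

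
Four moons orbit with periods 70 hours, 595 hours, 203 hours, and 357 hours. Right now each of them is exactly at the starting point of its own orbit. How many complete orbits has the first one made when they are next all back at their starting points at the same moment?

The first common completion time is the LCM of the periods.
70 = 2 × 5 × 7
595 = 5 × 7 × 17
203 = 7 × 29
357 = 3 × 7 × 17
LCM(70, 595, 203, 357) = 2 × 3 × 5 × 7 × 17 × 29 = 103530.
Orbits for period 70: 103530 / 70 = 1479.

1479 orbits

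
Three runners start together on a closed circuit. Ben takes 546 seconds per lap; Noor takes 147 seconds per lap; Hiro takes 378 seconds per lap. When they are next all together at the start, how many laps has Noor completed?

The first common completion time is the LCM of the periods.
546 = 2 × 3 × 7 × 13
147 = 3 × 7^2
378 = 2 × 3^3 × 7
LCM(546, 147, 378) = 2 × 3^3 × 7^2 × 13 = 34398.
Laps for period 147: 34398 / 147 = 234.

234 laps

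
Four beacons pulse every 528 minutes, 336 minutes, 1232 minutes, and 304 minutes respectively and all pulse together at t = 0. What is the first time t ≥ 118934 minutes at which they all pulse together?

Joint pulses occur at multiples of LCM(528, 336, 1232, 304).
528 = 2^4 × 3 × 11
336 = 2^4 × 3 × 7
1232 = 2^4 × 7 × 11
304 = 2^4 × 19
LCM(528, 336, 1232, 304) = 2^4 × 3 × 7 × 11 × 19 = 70224.
Smallest multiple of 70224 that is ≥ 118934: ⌈118934/70224⌉ × 70224 = 2 × 70224 = 140448.

140448 minutes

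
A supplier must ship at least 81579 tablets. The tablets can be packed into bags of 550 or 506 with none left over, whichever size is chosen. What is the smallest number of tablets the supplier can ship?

88550

The number of tablets must be a common multiple of 550 and 506, so a multiple of their LCM.
550 = 2 × 5^2 × 11
506 = 2 × 11 × 23
LCM(550, 506) = 2 × 5^2 × 11 × 23 = 12650.
Smallest multiple of 12650 that is ≥ 81579: ⌈81579/12650⌉ × 12650 = 7 × 12650 = 88550.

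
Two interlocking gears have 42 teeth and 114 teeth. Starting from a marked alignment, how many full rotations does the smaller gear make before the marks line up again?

19 rotations

The first common completion time is the LCM of the periods.
42 = 2 × 3 × 7
114 = 2 × 3 × 19
LCM(42, 114) = 2 × 3 × 7 × 19 = 798.
Rotations for period 42: 798 / 42 = 19.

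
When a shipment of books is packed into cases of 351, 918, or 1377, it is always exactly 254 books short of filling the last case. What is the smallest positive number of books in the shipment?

Being 254 short of a full case of size k means N ≡ −254 (mod k), i.e. N + 254 is a multiple of each size.
351 = 3^3 × 13
918 = 2 × 3^3 × 17
1377 = 3^4 × 17
LCM(351, 918, 1377) = 2 × 3^4 × 13 × 17 = 35802.
Smallest positive N is 35802 − 254 = 35548.

35548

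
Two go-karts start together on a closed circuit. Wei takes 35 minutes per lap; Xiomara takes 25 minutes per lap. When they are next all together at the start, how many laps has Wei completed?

The first common completion time is the LCM of the periods.
35 = 5 × 7
25 = 5^2
LCM(35, 25) = 5^2 × 7 = 175.
Laps for period 35: 175 / 35 = 5.

5 laps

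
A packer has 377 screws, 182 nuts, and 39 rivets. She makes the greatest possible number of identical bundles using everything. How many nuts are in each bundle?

14

Number of bundles = gcd(377, 182, 39).
377 = 13 × 29
182 = 2 × 7 × 13
39 = 3 × 13
gcd(377, 182, 39) = 13.
nuts per bundle = 182 / 13 = 14.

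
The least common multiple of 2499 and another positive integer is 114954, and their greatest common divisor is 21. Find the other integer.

966

gcd × lcm = product of the two integers, so the other integer is (21 × 114954) / 2499 = 966.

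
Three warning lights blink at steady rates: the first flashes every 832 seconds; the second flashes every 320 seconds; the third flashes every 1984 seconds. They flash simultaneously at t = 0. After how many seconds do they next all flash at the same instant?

128960 seconds

We need the least common multiple of the intervals.
832 = 2^6 × 13
320 = 2^6 × 5
1984 = 2^6 × 31
LCM(832, 320, 1984) = 2^6 × 5 × 13 × 31 = 128960.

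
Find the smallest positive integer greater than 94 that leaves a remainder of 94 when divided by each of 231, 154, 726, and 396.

N − 94 must be a common multiple of 231, 154, 726, and 396.
231 = 3 × 7 × 11
154 = 2 × 7 × 11
726 = 2 × 3 × 11^2
396 = 2^2 × 3^2 × 11
LCM(231, 154, 726, 396) = 2^2 × 3^2 × 7 × 11^2 = 30492.
Smallest N > 94 is LCM + 94 = 30492 + 94 = 30586.

30586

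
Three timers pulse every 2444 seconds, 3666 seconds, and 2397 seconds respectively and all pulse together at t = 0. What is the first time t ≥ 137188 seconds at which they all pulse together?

249288 seconds

Joint pulses occur at multiples of LCM(2444, 3666, 2397).
2444 = 2^2 × 13 × 47
3666 = 2 × 3 × 13 × 47
2397 = 3 × 17 × 47
LCM(2444, 3666, 2397) = 2^2 × 3 × 13 × 17 × 47 = 124644.
Smallest multiple of 124644 that is ≥ 137188: ⌈137188/124644⌉ × 124644 = 2 × 124644 = 249288.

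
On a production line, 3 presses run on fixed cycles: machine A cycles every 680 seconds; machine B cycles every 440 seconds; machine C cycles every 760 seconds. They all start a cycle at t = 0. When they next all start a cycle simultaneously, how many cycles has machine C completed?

187 cycles

The first common completion time is the LCM of the periods.
680 = 2^3 × 5 × 17
440 = 2^3 × 5 × 11
760 = 2^3 × 5 × 19
LCM(680, 440, 760) = 2^3 × 5 × 11 × 17 × 19 = 142120.
Cycles for period 760: 142120 / 760 = 187.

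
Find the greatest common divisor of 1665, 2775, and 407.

37

1665 = 3^2 × 5 × 37
2775 = 3 × 5^2 × 37
407 = 11 × 37
gcd(1665, 2775, 407) = 37.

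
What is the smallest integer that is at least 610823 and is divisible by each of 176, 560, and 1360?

The integer must be a common multiple of 176, 560, and 1360, so a multiple of their LCM.
176 = 2^4 × 11
560 = 2^4 × 5 × 7
1360 = 2^4 × 5 × 17
LCM(176, 560, 1360) = 2^4 × 5 × 7 × 11 × 17 = 104720.
Smallest multiple of 104720 that is ≥ 610823: ⌈610823/104720⌉ × 104720 = 6 × 104720 = 628320.

628320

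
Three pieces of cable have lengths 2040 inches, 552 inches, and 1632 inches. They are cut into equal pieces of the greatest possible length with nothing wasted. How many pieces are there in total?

176

Piece length = gcd(2040, 552, 1632).
2040 = 2^3 × 3 × 5 × 17
552 = 2^3 × 3 × 23
1632 = 2^5 × 3 × 17
gcd(2040, 552, 1632) = 2^3 × 3 = 24.
Total pieces = 2040/24 + 552/24 + 1632/24 = 85 + 23 + 68 = 176.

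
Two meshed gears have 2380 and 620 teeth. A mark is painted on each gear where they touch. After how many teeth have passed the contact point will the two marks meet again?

73780 teeth

They coincide at every common multiple of the periods; the first is the LCM.
2380 = 2^2 × 5 × 7 × 17
620 = 2^2 × 5 × 31
LCM(2380, 620) = 2^2 × 5 × 7 × 17 × 31 = 73780.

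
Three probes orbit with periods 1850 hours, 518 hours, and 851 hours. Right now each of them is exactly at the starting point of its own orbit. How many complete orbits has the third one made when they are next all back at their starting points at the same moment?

350 orbits

They are all back at their starting positions together after one LCM of the periods.
1850 = 2 × 5^2 × 37
518 = 2 × 7 × 37
851 = 23 × 37
LCM(1850, 518, 851) = 2 × 5^2 × 7 × 23 × 37 = 297850.
Orbits for period 851: 297850 / 851 = 350.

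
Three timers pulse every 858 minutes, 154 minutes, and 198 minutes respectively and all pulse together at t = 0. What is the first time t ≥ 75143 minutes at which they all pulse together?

Joint pulses occur at multiples of LCM(858, 154, 198).
858 = 2 × 3 × 11 × 13
154 = 2 × 7 × 11
198 = 2 × 3^2 × 11
LCM(858, 154, 198) = 2 × 3^2 × 7 × 11 × 13 = 18018.
Smallest multiple of 18018 that is ≥ 75143: ⌈75143/18018⌉ × 18018 = 5 × 18018 = 90090.

90090 minutes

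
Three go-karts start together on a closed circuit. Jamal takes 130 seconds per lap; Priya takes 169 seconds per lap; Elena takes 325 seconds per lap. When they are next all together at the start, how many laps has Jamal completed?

65 laps

They are all back at their starting positions together after one LCM of the periods.
130 = 2 × 5 × 13
169 = 13^2
325 = 5^2 × 13
LCM(130, 169, 325) = 2 × 5^2 × 13^2 = 8450.
Laps for period 130: 8450 / 130 = 65.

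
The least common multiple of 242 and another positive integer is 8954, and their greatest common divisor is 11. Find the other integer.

gcd × lcm = product of the two integers, so the other integer is (11 × 8954) / 242 = 407.

407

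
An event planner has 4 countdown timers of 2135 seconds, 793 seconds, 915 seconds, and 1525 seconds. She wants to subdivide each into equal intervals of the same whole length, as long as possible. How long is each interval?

61 seconds

The interval must divide each timer length; the longest such is the gcd.
2135 = 5 × 7 × 61
793 = 13 × 61
915 = 3 × 5 × 61
1525 = 5^2 × 61
gcd(2135, 793, 915, 1525) = 61.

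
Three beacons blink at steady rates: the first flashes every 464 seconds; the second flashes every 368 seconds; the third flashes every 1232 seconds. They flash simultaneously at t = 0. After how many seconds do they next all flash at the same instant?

821744 seconds

We need the least common multiple of the intervals.
464 = 2^4 × 29
368 = 2^4 × 23
1232 = 2^4 × 7 × 11
LCM(464, 368, 1232) = 2^4 × 7 × 11 × 23 × 29 = 821744.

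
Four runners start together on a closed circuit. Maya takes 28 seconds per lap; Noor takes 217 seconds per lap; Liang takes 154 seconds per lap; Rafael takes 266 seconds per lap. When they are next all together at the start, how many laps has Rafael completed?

682 laps

They are all back at their starting positions together after one LCM of the periods.
28 = 2^2 × 7
217 = 7 × 31
154 = 2 × 7 × 11
266 = 2 × 7 × 19
LCM(28, 217, 154, 266) = 2^2 × 7 × 11 × 19 × 31 = 181412.
Laps for period 266: 181412 / 266 = 682.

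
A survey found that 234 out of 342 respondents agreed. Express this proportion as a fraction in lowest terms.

234 = 2 × 3^2 × 13
342 = 2 × 3^2 × 19
gcd(234, 342) = 2 × 3^2 = 18.
Divide numerator and denominator by 18: 234/342 = 13/19.

13/19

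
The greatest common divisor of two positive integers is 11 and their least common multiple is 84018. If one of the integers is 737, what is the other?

For two integers, gcd × lcm = product, so the other is (11 × 84018) / 737 = 924198 / 737 = 1254.

1254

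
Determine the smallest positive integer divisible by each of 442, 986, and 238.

89726

442 = 2 × 13 × 17
986 = 2 × 17 × 29
238 = 2 × 7 × 17
LCM(442, 986, 238) = 2 × 7 × 13 × 17 × 29 = 89726.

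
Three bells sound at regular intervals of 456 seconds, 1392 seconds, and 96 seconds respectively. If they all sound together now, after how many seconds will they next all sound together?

We need the least common multiple of the intervals.
456 = 2^3 × 3 × 19
1392 = 2^4 × 3 × 29
96 = 2^5 × 3
LCM(456, 1392, 96) = 2^5 × 3 × 19 × 29 = 52896.

52896 seconds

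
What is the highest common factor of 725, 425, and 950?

725 = 5^2 × 29
425 = 5^2 × 17
950 = 2 × 5^2 × 19
gcd(725, 425, 950) = 5^2 = 25.

25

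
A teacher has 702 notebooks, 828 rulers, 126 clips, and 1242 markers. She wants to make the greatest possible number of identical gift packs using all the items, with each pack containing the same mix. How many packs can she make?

18 packs

The pack count must divide each quantity, so the greatest is gcd(702, 828, 126, 1242).
702 = 2 × 3^3 × 13
828 = 2^2 × 3^2 × 23
126 = 2 × 3^2 × 7
1242 = 2 × 3^3 × 23
gcd(702, 828, 126, 1242) = 2 × 3^2 = 18.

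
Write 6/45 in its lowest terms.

2/15

6 = 2 × 3
45 = 3^2 × 5
gcd(6, 45) = 3.
Divide numerator and denominator by 3: 6/45 = 2/15.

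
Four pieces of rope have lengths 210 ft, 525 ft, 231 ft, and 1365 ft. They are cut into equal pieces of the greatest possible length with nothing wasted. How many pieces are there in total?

Piece length = gcd(210, 525, 231, 1365).
210 = 2 × 3 × 5 × 7
525 = 3 × 5^2 × 7
231 = 3 × 7 × 11
1365 = 3 × 5 × 7 × 13
gcd(210, 525, 231, 1365) = 3 × 7 = 21.
Total pieces = 210/21 + 525/21 + 231/21 + 1365/21 = 10 + 25 + 11 + 65 = 111.

111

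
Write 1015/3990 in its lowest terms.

29/114

1015 = 5 × 7 × 29
3990 = 2 × 3 × 5 × 7 × 19
gcd(1015, 3990) = 5 × 7 = 35.
Divide numerator and denominator by 35: 1015/3990 = 29/114.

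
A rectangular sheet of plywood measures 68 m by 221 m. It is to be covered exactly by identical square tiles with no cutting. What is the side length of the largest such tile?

17 m

By the Euclidean algorithm:
221 = 3 × 68 + 17
68 = 4 × 17 + 0
gcd(68, 221) = 17.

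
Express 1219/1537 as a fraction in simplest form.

23/29

1219 = 23 × 53
1537 = 29 × 53
gcd(1219, 1537) = 53.
Divide numerator and denominator by 53: 1219/1537 = 23/29.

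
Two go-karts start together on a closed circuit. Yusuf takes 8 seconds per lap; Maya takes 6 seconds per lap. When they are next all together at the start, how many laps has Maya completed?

4 laps

The first common completion time is the LCM of the periods.
8 = 2^3
6 = 2 × 3
LCM(8, 6) = 2^3 × 3 = 24.
Laps for period 6: 24 / 6 = 4.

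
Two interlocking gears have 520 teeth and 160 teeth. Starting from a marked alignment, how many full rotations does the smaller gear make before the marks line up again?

All finish a whole number of cycles simultaneously at t = LCM of the periods.
520 = 2^3 × 5 × 13
160 = 2^5 × 5
LCM(520, 160) = 2^5 × 5 × 13 = 2080.
Rotations for period 160: 2080 / 160 = 13.

13 rotations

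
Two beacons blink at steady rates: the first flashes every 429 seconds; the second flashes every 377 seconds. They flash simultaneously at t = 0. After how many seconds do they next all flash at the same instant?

12441 seconds

We need the least common multiple of the intervals.
429 = 3 × 11 × 13
377 = 13 × 29
LCM(429, 377) = 3 × 11 × 13 × 29 = 12441.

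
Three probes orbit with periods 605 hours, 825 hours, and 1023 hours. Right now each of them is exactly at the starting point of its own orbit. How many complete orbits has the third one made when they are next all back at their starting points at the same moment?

They are all back at their starting positions together after one LCM of the periods.
605 = 5 × 11^2
825 = 3 × 5^2 × 11
1023 = 3 × 11 × 31
LCM(605, 825, 1023) = 3 × 5^2 × 11^2 × 31 = 281325.
Orbits for period 1023: 281325 / 1023 = 275.

275 orbits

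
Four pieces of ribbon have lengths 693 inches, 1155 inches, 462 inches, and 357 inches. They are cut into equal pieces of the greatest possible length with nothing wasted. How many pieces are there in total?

127

Piece length = gcd(693, 1155, 462, 357).
693 = 3^2 × 7 × 11
1155 = 3 × 5 × 7 × 11
462 = 2 × 3 × 7 × 11
357 = 3 × 7 × 17
gcd(693, 1155, 462, 357) = 3 × 7 = 21.
Total pieces = 693/21 + 1155/21 + 462/21 + 357/21 = 33 + 55 + 22 + 17 = 127.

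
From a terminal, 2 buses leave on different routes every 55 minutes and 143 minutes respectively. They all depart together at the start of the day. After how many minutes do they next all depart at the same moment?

715 minutes

They coincide at every common multiple of the periods; the first is the LCM.
55 = 5 × 11
143 = 11 × 13
LCM(55, 143) = 5 × 11 × 13 = 715.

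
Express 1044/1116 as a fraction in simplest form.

1044 = 2^2 × 3^2 × 29
1116 = 2^2 × 3^2 × 31
gcd(1044, 1116) = 2^2 × 3^2 = 36.
Divide numerator and denominator by 36: 1044/1116 = 29/31.

29/31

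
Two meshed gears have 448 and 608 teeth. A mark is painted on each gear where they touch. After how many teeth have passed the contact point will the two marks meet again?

8512 teeth

We need the least common multiple of the intervals.
448 = 2^6 × 7
608 = 2^5 × 19
LCM(448, 608) = 2^6 × 7 × 19 = 8512.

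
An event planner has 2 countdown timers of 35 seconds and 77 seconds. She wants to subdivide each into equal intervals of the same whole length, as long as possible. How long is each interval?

The interval must divide each timer length; the longest such is the gcd.
35 = 5 × 7
77 = 7 × 11
gcd(35, 77) = 7.

7 seconds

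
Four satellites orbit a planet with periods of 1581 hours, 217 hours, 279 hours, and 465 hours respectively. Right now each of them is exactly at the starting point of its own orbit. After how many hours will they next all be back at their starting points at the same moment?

166005 hours

The first simultaneous occurrence is after LCM of the individual periods.
1581 = 3 × 17 × 31
217 = 7 × 31
279 = 3^2 × 31
465 = 3 × 5 × 31
LCM(1581, 217, 279, 465) = 3^2 × 5 × 7 × 17 × 31 = 166005.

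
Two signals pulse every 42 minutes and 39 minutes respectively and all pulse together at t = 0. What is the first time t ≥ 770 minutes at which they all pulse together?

Joint pulses occur at multiples of LCM(42, 39).
42 = 2 × 3 × 7
39 = 3 × 13
LCM(42, 39) = 2 × 3 × 7 × 13 = 546.
Smallest multiple of 546 that is ≥ 770: ⌈770/546⌉ × 546 = 2 × 546 = 1092.

1092 minutes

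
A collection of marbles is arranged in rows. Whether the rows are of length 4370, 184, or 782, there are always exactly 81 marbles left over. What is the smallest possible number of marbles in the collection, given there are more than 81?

N − 81 must be a common multiple of 4370, 184, and 782.
4370 = 2 × 5 × 19 × 23
184 = 2^3 × 23
782 = 2 × 17 × 23
LCM(4370, 184, 782) = 2^3 × 5 × 17 × 19 × 23 = 297160.
Smallest N > 81 is LCM + 81 = 297160 + 81 = 297241.

297241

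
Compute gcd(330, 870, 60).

330 = 2 × 3 × 5 × 11
870 = 2 × 3 × 5 × 29
60 = 2^2 × 3 × 5
gcd(330, 870, 60) = 2 × 3 × 5 = 30.

30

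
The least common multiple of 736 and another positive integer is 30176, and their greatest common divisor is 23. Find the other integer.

gcd × lcm = product of the two integers, so the other integer is (23 × 30176) / 736 = 943.

943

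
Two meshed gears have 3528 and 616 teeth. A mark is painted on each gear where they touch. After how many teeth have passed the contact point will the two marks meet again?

We need the least common multiple of the intervals.
3528 = 2^3 × 3^2 × 7^2
616 = 2^3 × 7 × 11
LCM(3528, 616) = 2^3 × 3^2 × 7^2 × 11 = 38808.

38808 teeth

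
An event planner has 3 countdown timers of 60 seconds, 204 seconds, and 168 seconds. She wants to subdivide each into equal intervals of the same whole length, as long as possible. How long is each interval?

The interval must divide each timer length; the longest such is the gcd.
60 = 2^2 × 3 × 5
204 = 2^2 × 3 × 17
168 = 2^3 × 3 × 7
gcd(60, 204, 168) = 2^2 × 3 = 12.

12 seconds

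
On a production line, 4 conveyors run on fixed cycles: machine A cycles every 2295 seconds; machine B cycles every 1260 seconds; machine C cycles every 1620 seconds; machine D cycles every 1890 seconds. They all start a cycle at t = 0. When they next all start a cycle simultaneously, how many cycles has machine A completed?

84 cycles

All finish a whole number of cycles simultaneously at t = LCM of the periods.
2295 = 3^3 × 5 × 17
1260 = 2^2 × 3^2 × 5 × 7
1620 = 2^2 × 3^4 × 5
1890 = 2 × 3^3 × 5 × 7
LCM(2295, 1260, 1620, 1890) = 2^2 × 3^4 × 5 × 7 × 17 = 192780.
Cycles for period 2295: 192780 / 2295 = 84.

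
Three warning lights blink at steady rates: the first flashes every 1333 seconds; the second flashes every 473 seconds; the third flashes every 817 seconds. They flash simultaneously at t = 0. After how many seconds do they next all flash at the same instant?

The first simultaneous occurrence is after LCM of the individual periods.
1333 = 31 × 43
473 = 11 × 43
817 = 19 × 43
LCM(1333, 473, 817) = 11 × 19 × 31 × 43 = 278597.

278597 seconds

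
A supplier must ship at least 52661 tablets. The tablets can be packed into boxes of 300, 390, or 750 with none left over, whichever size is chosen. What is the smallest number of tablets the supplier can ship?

The number of tablets must be a common multiple of 300, 390, and 750, so a multiple of their LCM.
300 = 2^2 × 3 × 5^2
390 = 2 × 3 × 5 × 13
750 = 2 × 3 × 5^3
LCM(300, 390, 750) = 2^2 × 3 × 5^3 × 13 = 19500.
Smallest multiple of 19500 that is ≥ 52661: ⌈52661/19500⌉ × 19500 = 3 × 19500 = 58500.

58500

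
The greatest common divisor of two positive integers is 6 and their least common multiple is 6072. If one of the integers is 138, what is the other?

For two integers, gcd × lcm = product, so the other is (6 × 6072) / 138 = 36432 / 138 = 264.

264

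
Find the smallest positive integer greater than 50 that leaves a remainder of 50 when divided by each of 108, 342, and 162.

6206

N − 50 must be a common multiple of 108, 342, and 162.
108 = 2^2 × 3^3
342 = 2 × 3^2 × 19
162 = 2 × 3^4
LCM(108, 342, 162) = 2^2 × 3^4 × 19 = 6156.
Smallest N > 50 is LCM + 50 = 6156 + 50 = 6206.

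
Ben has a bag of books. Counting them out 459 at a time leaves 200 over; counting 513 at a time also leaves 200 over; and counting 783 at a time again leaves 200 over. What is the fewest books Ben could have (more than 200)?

253109

N − 200 must be a common multiple of 459, 513, and 783.
459 = 3^3 × 17
513 = 3^3 × 19
783 = 3^3 × 29
LCM(459, 513, 783) = 3^3 × 17 × 19 × 29 = 252909.
Smallest N > 200 is LCM + 200 = 252909 + 200 = 253109.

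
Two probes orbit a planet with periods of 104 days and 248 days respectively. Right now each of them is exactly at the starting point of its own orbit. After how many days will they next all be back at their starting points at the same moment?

3224 days

We need the least common multiple of the intervals.
104 = 2^3 × 13
248 = 2^3 × 31
LCM(104, 248) = 2^3 × 13 × 31 = 3224.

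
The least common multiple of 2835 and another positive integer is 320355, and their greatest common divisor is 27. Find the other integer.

3051

gcd × lcm = product of the two integers, so the other integer is (27 × 320355) / 2835 = 3051.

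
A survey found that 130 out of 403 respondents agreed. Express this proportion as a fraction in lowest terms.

130 = 2 × 5 × 13
403 = 13 × 31
gcd(130, 403) = 13.
Divide numerator and denominator by 13: 130/403 = 10/31.

10/31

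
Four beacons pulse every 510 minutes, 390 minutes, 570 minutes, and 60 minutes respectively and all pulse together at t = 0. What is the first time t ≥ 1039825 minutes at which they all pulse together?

Joint pulses occur at multiples of LCM(510, 390, 570, 60).
510 = 2 × 3 × 5 × 17
390 = 2 × 3 × 5 × 13
570 = 2 × 3 × 5 × 19
60 = 2^2 × 3 × 5
LCM(510, 390, 570, 60) = 2^2 × 3 × 5 × 13 × 17 × 19 = 251940.
Smallest multiple of 251940 that is ≥ 1039825: ⌈1039825/251940⌉ × 251940 = 5 × 251940 = 1259700.

1259700 minutes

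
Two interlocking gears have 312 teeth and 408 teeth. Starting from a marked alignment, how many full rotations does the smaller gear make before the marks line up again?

They are all back at their starting positions together after one LCM of the periods.
312 = 2^3 × 3 × 13
408 = 2^3 × 3 × 17
LCM(312, 408) = 2^3 × 3 × 13 × 17 = 5304.
Rotations for period 312: 5304 / 312 = 17.

17 rotations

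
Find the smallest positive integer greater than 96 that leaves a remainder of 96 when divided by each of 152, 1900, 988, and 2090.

N − 96 must be a common multiple of 152, 1900, 988, and 2090.
152 = 2^3 × 19
1900 = 2^2 × 5^2 × 19
988 = 2^2 × 13 × 19
2090 = 2 × 5 × 11 × 19
LCM(152, 1900, 988, 2090) = 2^3 × 5^2 × 11 × 13 × 19 = 543400.
Smallest N > 96 is LCM + 96 = 543400 + 96 = 543496.

543496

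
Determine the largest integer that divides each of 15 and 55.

15 = 3 × 5
55 = 5 × 11
gcd(15, 55) = 5.

5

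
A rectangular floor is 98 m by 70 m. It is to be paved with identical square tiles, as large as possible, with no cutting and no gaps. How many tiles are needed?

Tile side = gcd(98, 70).
98 = 2 × 7^2
70 = 2 × 5 × 7
gcd(98, 70) = 2 × 7 = 14.
Tiles: (98/14) × (70/14) = 7 × 5 = 35.

35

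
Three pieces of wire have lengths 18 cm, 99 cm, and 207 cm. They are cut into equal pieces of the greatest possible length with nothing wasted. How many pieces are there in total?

36

Piece length = gcd(18, 99, 207).
18 = 2 × 3^2
99 = 3^2 × 11
207 = 3^2 × 23
gcd(18, 99, 207) = 3^2 = 9.
Total pieces = 18/9 + 99/9 + 207/9 = 2 + 11 + 23 = 36.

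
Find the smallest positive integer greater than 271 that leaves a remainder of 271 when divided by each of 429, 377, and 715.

62476

N − 271 must be a common multiple of 429, 377, and 715.
429 = 3 × 11 × 13
377 = 13 × 29
715 = 5 × 11 × 13
LCM(429, 377, 715) = 3 × 5 × 11 × 13 × 29 = 62205.
Smallest N > 271 is LCM + 271 = 62205 + 271 = 62476.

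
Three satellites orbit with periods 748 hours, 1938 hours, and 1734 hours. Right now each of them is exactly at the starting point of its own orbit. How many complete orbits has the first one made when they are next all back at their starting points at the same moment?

969 orbits

The first common completion time is the LCM of the periods.
748 = 2^2 × 11 × 17
1938 = 2 × 3 × 17 × 19
1734 = 2 × 3 × 17^2
LCM(748, 1938, 1734) = 2^2 × 3 × 11 × 17^2 × 19 = 724812.
Orbits for period 748: 724812 / 748 = 969.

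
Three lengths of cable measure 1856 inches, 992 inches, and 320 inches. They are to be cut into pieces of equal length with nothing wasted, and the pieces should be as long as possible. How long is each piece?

The greatest length dividing all of 1856, 992, and 320 is their gcd.
1856 = 2^6 × 29
992 = 2^5 × 31
320 = 2^6 × 5
gcd(1856, 992, 320) = 2^5 = 32.

32 inches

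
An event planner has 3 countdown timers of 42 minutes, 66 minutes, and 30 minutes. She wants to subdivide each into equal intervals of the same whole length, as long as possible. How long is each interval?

6 minutes

The interval must divide each timer length; the longest such is the gcd.
42 = 2 × 3 × 7
66 = 2 × 3 × 11
30 = 2 × 3 × 5
gcd(42, 66, 30) = 2 × 3 = 6.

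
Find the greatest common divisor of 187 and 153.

187 = 11 × 17
153 = 3^2 × 17
gcd(187, 153) = 17.

17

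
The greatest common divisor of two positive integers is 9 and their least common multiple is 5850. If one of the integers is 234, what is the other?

225

For two integers, gcd × lcm = product, so the other is (9 × 5850) / 234 = 52650 / 234 = 225.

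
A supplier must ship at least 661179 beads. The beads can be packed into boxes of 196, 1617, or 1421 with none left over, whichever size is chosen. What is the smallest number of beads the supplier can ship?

750288

The number of beads must be a common multiple of 196, 1617, and 1421, so a multiple of their LCM.
196 = 2^2 × 7^2
1617 = 3 × 7^2 × 11
1421 = 7^2 × 29
LCM(196, 1617, 1421) = 2^2 × 3 × 7^2 × 11 × 29 = 187572.
Smallest multiple of 187572 that is ≥ 661179: ⌈661179/187572⌉ × 187572 = 4 × 187572 = 750288.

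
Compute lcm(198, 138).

198 = 2 × 3^2 × 11
138 = 2 × 3 × 23
LCM(198, 138) = 2 × 3^2 × 11 × 23 = 4554.

4554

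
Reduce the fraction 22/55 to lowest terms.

22 = 2 × 11
55 = 5 × 11
gcd(22, 55) = 11.
Divide numerator and denominator by 11: 22/55 = 2/5.

2/5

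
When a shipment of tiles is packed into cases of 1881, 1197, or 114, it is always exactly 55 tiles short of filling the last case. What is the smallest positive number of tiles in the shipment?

Being 55 short of a full case of size k means N ≡ −55 (mod k), i.e. N + 55 is a multiple of each size.
1881 = 3^2 × 11 × 19
1197 = 3^2 × 7 × 19
114 = 2 × 3 × 19
LCM(1881, 1197, 114) = 2 × 3^2 × 7 × 11 × 19 = 26334.
Smallest positive N is 26334 − 55 = 26279.

26279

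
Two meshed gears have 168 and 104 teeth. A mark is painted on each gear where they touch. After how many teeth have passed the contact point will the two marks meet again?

The first simultaneous occurrence is after LCM of the individual periods.
168 = 2^3 × 3 × 7
104 = 2^3 × 13
LCM(168, 104) = 2^3 × 3 × 7 × 13 = 2184.

2184 teeth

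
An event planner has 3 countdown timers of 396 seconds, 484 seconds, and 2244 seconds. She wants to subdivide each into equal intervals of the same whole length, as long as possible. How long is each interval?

The interval must divide each timer length; the longest such is the gcd.
396 = 2^2 × 3^2 × 11
484 = 2^2 × 11^2
2244 = 2^2 × 3 × 11 × 17
gcd(396, 484, 2244) = 2^2 × 11 = 44.

44 seconds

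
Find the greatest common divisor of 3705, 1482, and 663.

39

3705 = 3 × 5 × 13 × 19
1482 = 2 × 3 × 13 × 19
663 = 3 × 13 × 17
gcd(3705, 1482, 663) = 3 × 13 = 39.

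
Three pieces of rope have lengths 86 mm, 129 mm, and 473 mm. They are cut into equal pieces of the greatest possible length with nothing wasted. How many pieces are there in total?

Piece length = gcd(86, 129, 473).
86 = 2 × 43
129 = 3 × 43
473 = 11 × 43
gcd(86, 129, 473) = 43.
Total pieces = 86/43 + 129/43 + 473/43 = 2 + 3 + 11 = 16.

16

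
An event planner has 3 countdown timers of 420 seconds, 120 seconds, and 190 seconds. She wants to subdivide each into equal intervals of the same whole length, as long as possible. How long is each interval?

10 seconds

The interval must divide each timer length; the longest such is the gcd.
420 = 2^2 × 3 × 5 × 7
120 = 2^3 × 3 × 5
190 = 2 × 5 × 19
gcd(420, 120, 190) = 2 × 5 = 10.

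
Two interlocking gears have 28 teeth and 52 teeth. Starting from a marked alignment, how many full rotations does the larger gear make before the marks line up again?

The first common completion time is the LCM of the periods.
28 = 2^2 × 7
52 = 2^2 × 13
LCM(28, 52) = 2^2 × 7 × 13 = 364.
Rotations for period 52: 364 / 52 = 7.

7 rotations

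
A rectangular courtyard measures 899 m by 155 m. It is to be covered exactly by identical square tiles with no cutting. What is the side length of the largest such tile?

31 m

By the Euclidean algorithm:
899 = 5 × 155 + 124
155 = 1 × 124 + 31
124 = 4 × 31 + 0
gcd(899, 155) = 31.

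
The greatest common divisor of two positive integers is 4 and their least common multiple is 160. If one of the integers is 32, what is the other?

For two integers, gcd × lcm = product, so the other is (4 × 160) / 32 = 640 / 32 = 20.

20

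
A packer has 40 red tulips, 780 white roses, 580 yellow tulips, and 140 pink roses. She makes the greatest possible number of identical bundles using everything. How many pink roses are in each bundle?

Number of bundles = gcd(40, 780, 580, 140).
40 = 2^3 × 5
780 = 2^2 × 3 × 5 × 13
580 = 2^2 × 5 × 29
140 = 2^2 × 5 × 7
gcd(40, 780, 580, 140) = 2^2 × 5 = 20.
pink roses per bundle = 140 / 20 = 7.

7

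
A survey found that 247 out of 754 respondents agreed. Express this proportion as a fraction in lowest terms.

247 = 13 × 19
754 = 2 × 13 × 29
gcd(247, 754) = 13.
Divide numerator and denominator by 13: 247/754 = 19/58.

19/58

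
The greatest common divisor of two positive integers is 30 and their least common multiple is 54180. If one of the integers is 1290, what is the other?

1260

For two integers, gcd × lcm = product, so the other is (30 × 54180) / 1290 = 1625400 / 1290 = 1260.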